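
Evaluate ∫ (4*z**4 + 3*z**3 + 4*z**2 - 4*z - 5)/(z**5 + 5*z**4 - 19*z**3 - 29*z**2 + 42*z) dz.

Factor the denominator: z*(z - 3)*(z - 1)*(z + 2)*(z + 7).
Partial-fraction decomposition: 4397/(1400*(z + 7)) - 59/(150*(z + 2)) - 1/(24*(z - 1)) + 106/(75*(z - 3)) - 5/(42*z).
Integrate each term: A/(z−a) contributes A·log|z−a|.

-5*log(z)/42 + 106*log(z - 3)/75 - log(z - 1)/24 - 59*log(z + 2)/150 + 4397*log(z + 7)/1400 + C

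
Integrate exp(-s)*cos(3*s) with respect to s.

Let I denote the integral. Integrate by parts with u = cos(3*s), dv = exp(-s) ds, so v = -exp(-s): I = -exp(-s)*cos(3*s) − 3·∫ exp(-s)*sin(3*s) ds.
Apply parts again with u = sin(3*s), dv = exp(-s) ds: ∫ exp(-s)*sin(3*s) ds = -exp(-s)*sin(3*s) + 3·I. Substituting back brings back I: I = 3*exp(-s)*sin(3*s) - exp(-s)*cos(3*s) − 9·I.
Solving for I: (1 + 9)·I equals the remaining terms, so I = (1/10)·(3*exp(-s)*sin(3*s) - exp(-s)*cos(3*s)).

3*exp(-s)*sin(3*s)/10 - exp(-s)*cos(3*s)/10 + C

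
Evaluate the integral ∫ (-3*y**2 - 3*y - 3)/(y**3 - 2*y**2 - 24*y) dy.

log(y)/8 - 43*log(y - 6)/20 - 39*log(y + 4)/40 + C

Factor the denominator: y*(y - 6)*(y + 4).
Partial-fraction decomposition: -39/(40*(y + 4)) - 43/(20*(y - 6)) + 1/(8*y).
Integrate each term: A/(y−a) contributes A·log|y−a|.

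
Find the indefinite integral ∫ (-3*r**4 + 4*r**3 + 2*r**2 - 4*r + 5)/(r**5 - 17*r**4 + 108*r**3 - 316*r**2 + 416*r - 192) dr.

Factor the denominator: (r - 6)*(r - 4)**2*(r - 2)*(r - 1).
Partial-fraction decomposition: 4/(45*(r - 1)) + 11/(16*(r - 2)) + 1201/(36*(r - 4)) + 491/(12*(r - 4)**2) - 2971/(80*(r - 6)).
Integrate each term; A/(r−a) gives A·log|r−a|; A/(r−a)² gives −A/(r−a).

-2971*log(r - 6)/80 + 1201*log(r - 4)/36 + 11*log(r - 2)/16 + 4*log(r - 1)/45 - 491/(12*r - 48) + C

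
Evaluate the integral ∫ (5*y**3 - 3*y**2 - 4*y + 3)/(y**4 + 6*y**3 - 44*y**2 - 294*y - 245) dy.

1543*log(y - 7)/1344 + log(y + 1)/192 - 677*log(y + 5)/96 + 1831*log(y + 7)/168 + C

Factor the denominator: (y - 7)*(y + 1)*(y + 5)*(y + 7).
Partial-fraction decomposition: 1831/(168*(y + 7)) - 677/(96*(y + 5)) + 1/(192*(y + 1)) + 1543/(1344*(y - 7)).
Integrate each term: A/(y−a) contributes A·log|y−a|.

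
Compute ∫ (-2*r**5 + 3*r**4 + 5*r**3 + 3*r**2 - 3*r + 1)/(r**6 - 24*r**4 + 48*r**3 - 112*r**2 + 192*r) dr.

log(r)/192 - 923*log(r - 4)/1600 - 31*log(r - 2)/256 - 18487*log(r + 6)/19200 - 551*log(r**2 + 4)/3200 - 91*atan(r/2)/800 + C

Factor the denominator: r*(r - 4)*(r - 2)*(r + 6)*(r**2 + 4).
Partial-fraction decomposition: -(551*r + 364)/(1600*(r**2 + 4)) - 18487/(19200*(r + 6)) - 31/(256*(r - 2)) - 923/(1600*(r - 4)) + 1/(192*r).
Integrate each term; A/(r−a) gives A·log|r−a|; the (Br+D)/(r²+p²) term gives a log and an atan.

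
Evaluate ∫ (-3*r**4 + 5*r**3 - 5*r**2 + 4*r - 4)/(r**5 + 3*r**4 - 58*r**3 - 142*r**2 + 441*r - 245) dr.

-1903*log(r - 7)/2016 + 7*log(r - 1)/768 + 883*log(r + 5)/288 - 9195*log(r + 7)/1792 - 1/(96*r - 96) + C

Factor the denominator: (r - 7)*(r - 1)**2*(r + 5)*(r + 7).
Partial-fraction decomposition: -9195/(1792*(r + 7)) + 883/(288*(r + 5)) + 7/(768*(r - 1)) + 1/(96*(r - 1)**2) - 1903/(2016*(r - 7)).
Integrate each term; A/(r−a) gives A·log|r−a|; A/(r−a)² gives −A/(r−a).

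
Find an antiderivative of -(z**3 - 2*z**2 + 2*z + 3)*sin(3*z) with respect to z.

z**3*cos(3*z)/3 - z**2*sin(3*z)/3 - 2*z**2*cos(3*z)/3 + 4*z*sin(3*z)/9 + 4*z*cos(3*z)/9 - 4*sin(3*z)/27 + 31*cos(3*z)/27 + C

Use integration by parts with u = z**3 - 2*z**2 + 2*z + 3, dv = -sin(3*z) dz, so v = cos(3*z)/3.
Apply parts 3 times (tabular method): alternate signs, differentiate u down to 0, integrate dv up.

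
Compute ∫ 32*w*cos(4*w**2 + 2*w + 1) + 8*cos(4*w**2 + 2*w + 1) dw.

4*sin(4*w**2 + 2*w + 1) + C

Let u = 4*w**2 + 2*w + 1, so du = (8*w + 2) dw.
Rewriting, the integral becomes 4·∫ cos(u) du = 4·sin(u).
Substituting back, u = 4*w**2 + 2*w + 1.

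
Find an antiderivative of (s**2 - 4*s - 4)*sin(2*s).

Use integration by parts with u = s**2 - 4*s - 4, dv = sin(2*s) ds, so v = -cos(2*s)/2.
Apply parts 2 times (tabular method): alternate signs, differentiate u down to 0, integrate dv up.

-s**2*cos(2*s)/2 + s*sin(2*s)/2 + 2*s*cos(2*s) - sin(2*s) + 9*cos(2*s)/4 + C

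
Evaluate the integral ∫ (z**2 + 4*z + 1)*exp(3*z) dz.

Use integration by parts with u = z**2 + 4*z + 1, dv = exp(3*z) dz, so v = exp(3*z)/3.
Apply parts 2 times (tabular method): alternate signs, differentiate u down to 0, integrate dv up.

(9*z**2 + 30*z - 1)*exp(3*z)/27 + C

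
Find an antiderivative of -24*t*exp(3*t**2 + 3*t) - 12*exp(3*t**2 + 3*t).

Let u = 3*t**2 + 3*t, so du = (6*t + 3) dt.
Rewriting, the integral becomes -4·∫ e^u du = -4·e^u.
Substituting back, u = 3*t**2 + 3*t.

-4*exp(3*t**2 + 3*t) + C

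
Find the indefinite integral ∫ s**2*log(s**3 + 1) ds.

s**3*log(s**3 + 1)/3 - s**3/3 + log(s**3 + 1)/3 + C

Let u = s**3 + 1, so du = (3*s**2) ds.
The integral becomes (1/3)·∫ log(u) du; integrate by parts with u′=log(u), dv′=du.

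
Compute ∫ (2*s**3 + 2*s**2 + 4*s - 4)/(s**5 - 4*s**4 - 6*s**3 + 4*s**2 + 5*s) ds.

Factor the denominator: s*(s - 5)*(s - 1)*(s + 1)**2.
Partial-fraction decomposition: 11/(18*(s + 1)) + 2/(3*(s + 1)**2) - 1/(4*(s - 1)) + 79/(180*(s - 5)) - 4/(5*s).
Integrate each term; A/(s−a) gives A·log|s−a|; A/(s−a)² gives −A/(s−a).

-4*log(s)/5 + 79*log(s - 5)/180 - log(s - 1)/4 + 11*log(s + 1)/18 - 2/(3*s + 3) + C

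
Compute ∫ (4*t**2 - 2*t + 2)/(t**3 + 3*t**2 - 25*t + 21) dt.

Factor the denominator: (t - 3)*(t - 1)*(t + 7).
Partial-fraction decomposition: 53/(20*(t + 7)) - 1/(4*(t - 1)) + 8/(5*(t - 3)).
Integrate each term: A/(t−a) contributes A·log|t−a|.

8*log(t - 3)/5 - log(t - 1)/4 + 53*log(t + 7)/20 + C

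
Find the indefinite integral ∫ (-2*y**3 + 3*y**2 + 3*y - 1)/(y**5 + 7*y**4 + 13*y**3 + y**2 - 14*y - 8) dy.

log(y - 1)/20 + 59*log(y + 1)/36 - 7*log(y + 2)/2 + 163*log(y + 4)/90 + 1/(6*y + 6) + C

Factor the denominator: (y - 1)*(y + 1)**2*(y + 2)*(y + 4).
Partial-fraction decomposition: 163/(90*(y + 4)) - 7/(2*(y + 2)) + 59/(36*(y + 1)) - 1/(6*(y + 1)**2) + 1/(20*(y - 1)).
Integrate each term; A/(y−a) gives A·log|y−a|; A/(y−a)² gives −A/(y−a).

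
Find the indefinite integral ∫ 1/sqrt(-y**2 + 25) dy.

asin(y/5) + C

Substitute y = 5·sin(θ), so dy = 5·cos(θ) dθ and the radical becomes sqrt(-y**2 + 25) = 5·cos(θ) by the Pythagorean identity.
Integrate the resulting trig expression in θ, then back-substitute θ = asin(y/5), sin(θ) = y/5, cos(θ) = sqrt(-y**2 + 25)/5 (absorbing any constant into C).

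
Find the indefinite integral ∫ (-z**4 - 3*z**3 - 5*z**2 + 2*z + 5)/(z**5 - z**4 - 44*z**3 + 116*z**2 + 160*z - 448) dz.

-1579*log(z - 4)/4356 - 17*log(z - 2)/48 + 11*log(z + 2)/720 - 542*log(z + 7)/1815 + 515/(132*z - 528) + C

Factor the denominator: (z - 4)**2*(z - 2)*(z + 2)*(z + 7).
Partial-fraction decomposition: -542/(1815*(z + 7)) + 11/(720*(z + 2)) - 17/(48*(z - 2)) - 1579/(4356*(z - 4)) - 515/(132*(z - 4)**2).
Integrate each term; A/(z−a) gives A·log|z−a|; A/(z−a)² gives −A/(z−a).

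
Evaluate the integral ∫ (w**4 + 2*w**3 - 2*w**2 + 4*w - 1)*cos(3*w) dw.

Use integration by parts with u = w**4 + 2*w**3 - 2*w**2 + 4*w - 1, dv = cos(3*w) dw, so v = sin(3*w)/3.
Apply parts 4 times (tabular method): alternate signs, differentiate u down to 0, integrate dv up.

w**4*sin(3*w)/3 + 2*w**3*sin(3*w)/3 + 4*w**3*cos(3*w)/9 - 10*w**2*sin(3*w)/9 + 2*w**2*cos(3*w)/3 + 8*w*sin(3*w)/9 - 20*w*cos(3*w)/27 - 7*sin(3*w)/81 + 8*cos(3*w)/27 + C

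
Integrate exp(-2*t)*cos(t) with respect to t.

Let I denote the integral. Integrate by parts with u = cos(t), dv = exp(-2*t) dt, so v = -exp(-2*t)/2: I = -exp(-2*t)*cos(t)/2 − (1/2)·∫ exp(-2*t)*sin(t) dt.
Apply parts again with u = sin(t), dv = exp(-2*t) dt: ∫ exp(-2*t)*sin(t) dt = -exp(-2*t)*sin(t)/2 + (1/2)·I. Substituting back brings back I: I = exp(-2*t)*sin(t)/4 - exp(-2*t)*cos(t)/2 − (1/4)·I.
Solving for I: (1 + 1/4)·I equals the remaining terms, so I = (4/5)·(exp(-2*t)*sin(t)/4 - exp(-2*t)*cos(t)/2).

exp(-2*t)*sin(t)/5 - 2*exp(-2*t)*cos(t)/5 + C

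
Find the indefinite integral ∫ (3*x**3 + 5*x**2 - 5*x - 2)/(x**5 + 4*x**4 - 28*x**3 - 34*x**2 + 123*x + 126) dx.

921*log(x - 3)/4000 + 5*log(x + 1)/96 - 4*log(x + 2)/125 - 751*log(x + 7)/3000 - 109/(200*x - 600) + C

Factor the denominator: (x - 3)**2*(x + 1)*(x + 2)*(x + 7).
Partial-fraction decomposition: -751/(3000*(x + 7)) - 4/(125*(x + 2)) + 5/(96*(x + 1)) + 921/(4000*(x - 3)) + 109/(200*(x - 3)**2).
Integrate each term; A/(x−a) gives A·log|x−a|; A/(x−a)² gives −A/(x−a).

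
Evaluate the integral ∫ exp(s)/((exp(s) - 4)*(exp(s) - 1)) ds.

log(exp(s) - 4)/3 - log(exp(s) - 1)/3 + C

Let u = e^s, du = e^s ds.
The integral becomes ∫ du/((u-1)(u-4)); decompose into partial fractions.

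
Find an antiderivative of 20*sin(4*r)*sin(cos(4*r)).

5*cos(cos(4*r)) + C

Let u = cos(4*r), so du = (-4*sin(4*r)) dr.
Rewriting, the integral becomes -5·∫ sin(u) du = -5·-cos(u).
Substituting back, u = cos(4*r).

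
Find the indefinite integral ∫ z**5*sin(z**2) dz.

-z**4*cos(z**2)/2 + z**2*sin(z**2) + cos(z**2) + C

Let u = z², du = 2z dz; rewrite as (1/2)∫ u^2·sin(1u) du.
Now integrate by parts 2 times.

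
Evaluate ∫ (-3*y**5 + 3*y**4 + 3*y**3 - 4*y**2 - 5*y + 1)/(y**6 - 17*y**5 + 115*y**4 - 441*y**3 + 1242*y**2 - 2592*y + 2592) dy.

Factor the denominator: (y - 6)*(y - 4)**2*(y - 3)*(y**2 + 9).
Partial-fraction decomposition: (883*y + 757)/(2250*(y**2 + 9)) + 455/(54*(y - 3)) + 11651/(500*(y - 4)) + 439/(10*(y - 4)**2) - 3793/(108*(y - 6)).
Integrate each term; A/(y−a) gives A·log|y−a|; the (By+D)/(y²+p²) term gives a log and an atan.

-3793*log(y - 6)/108 + 11651*log(y - 4)/500 + 455*log(y - 3)/54 + 883*log(y**2 + 9)/4500 + 757*atan(y/3)/6750 - 439/(10*y - 40) + C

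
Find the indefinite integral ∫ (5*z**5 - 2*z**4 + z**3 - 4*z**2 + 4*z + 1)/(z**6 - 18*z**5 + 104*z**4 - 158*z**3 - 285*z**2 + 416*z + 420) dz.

Factor the denominator: (z - 7)*(z - 6)*(z - 5)*(z - 2)*(z + 1)**2.
Partial-fraction decomposition: 227/(6272*(z + 1)) - 5/(336*(z + 1)**2) - 43/(180*(z - 2)) + 4807/(72*(z - 5)) - 36385/(196*(z - 6)) + 79409/(640*(z - 7)).
Integrate each term; A/(z−a) gives A·log|z−a|; A/(z−a)² gives −A/(z−a).

79409*log(z - 7)/640 - 36385*log(z - 6)/196 + 4807*log(z - 5)/72 - 43*log(z - 2)/180 + 227*log(z + 1)/6272 + 5/(336*z + 336) + C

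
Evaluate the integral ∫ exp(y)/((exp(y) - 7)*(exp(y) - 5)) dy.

Let u = e^y, du = e^y dy.
The integral becomes ∫ du/((u-7)(u-5)); decompose into partial fractions.

log(exp(y) - 7)/2 - log(exp(y) - 5)/2 + C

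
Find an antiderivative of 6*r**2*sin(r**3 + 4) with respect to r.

Let u = r**3 + 4, so du = (3*r**2) dr.
Rewriting, the integral becomes 2·∫ sin(u) du = 2·-cos(u).
Substituting back, u = r**3 + 4.

-2*cos(r**3 + 4) + C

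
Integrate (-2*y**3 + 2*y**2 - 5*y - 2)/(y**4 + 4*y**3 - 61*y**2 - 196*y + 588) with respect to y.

-125*log(y - 7)/182 + log(y - 2)/18 + 133*log(y + 6)/26 - 817*log(y + 7)/126 + C

Factor the denominator: (y - 7)*(y - 2)*(y + 6)*(y + 7).
Partial-fraction decomposition: -817/(126*(y + 7)) + 133/(26*(y + 6)) + 1/(18*(y - 2)) - 125/(182*(y - 7)).
Integrate each term: A/(y−a) contributes A·log|y−a|.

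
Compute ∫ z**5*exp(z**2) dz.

(z**4 - 2*z**2 + 2)*exp(z**2)/2 + C

Let u = z², du = 2z dz; rewrite as (1/2)∫ u^2·exp(1u) du.
Now integrate by parts 2 times.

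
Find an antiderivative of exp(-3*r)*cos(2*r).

Let I denote the integral. Integrate by parts with u = cos(2*r), dv = exp(-3*r) dr, so v = -exp(-3*r)/3: I = -exp(-3*r)*cos(2*r)/3 − (2/3)·∫ exp(-3*r)*sin(2*r) dr.
Apply parts again with u = sin(2*r), dv = exp(-3*r) dr: ∫ exp(-3*r)*sin(2*r) dr = -exp(-3*r)*sin(2*r)/3 + (2/3)·I. Substituting back brings back I: I = 2*exp(-3*r)*sin(2*r)/9 - exp(-3*r)*cos(2*r)/3 − (4/9)·I.
Solving for I: (1 + 4/9)·I equals the remaining terms, so I = (9/13)·(2*exp(-3*r)*sin(2*r)/9 - exp(-3*r)*cos(2*r)/3).

2*exp(-3*r)*sin(2*r)/13 - 3*exp(-3*r)*cos(2*r)/13 + C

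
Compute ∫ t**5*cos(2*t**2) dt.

t**4*sin(2*t**2)/4 + t**2*cos(2*t**2)/4 - sin(2*t**2)/8 + C

Let u = t², du = 2t dt; rewrite as (1/2)∫ u^2·cos(2u) du.
Now integrate by parts 2 times.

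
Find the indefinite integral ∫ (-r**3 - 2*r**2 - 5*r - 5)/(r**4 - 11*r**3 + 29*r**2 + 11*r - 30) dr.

-323*log(r - 6)/35 + 205*log(r - 5)/24 - 13*log(r - 1)/40 + log(r + 1)/84 + C

Factor the denominator: (r - 6)*(r - 5)*(r - 1)*(r + 1).
Partial-fraction decomposition: 1/(84*(r + 1)) - 13/(40*(r - 1)) + 205/(24*(r - 5)) - 323/(35*(r - 6)).
Integrate each term: A/(r−a) contributes A·log|r−a|.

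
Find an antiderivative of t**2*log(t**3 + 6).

t**3*log(t**3 + 6)/3 - t**3/3 + 2*log(t**3 + 6) + C

Let u = t**3 + 6, so du = (3*t**2) dt.
The integral becomes (1/3)·∫ log(u) du; integrate by parts with u′=log(u), dv′=du.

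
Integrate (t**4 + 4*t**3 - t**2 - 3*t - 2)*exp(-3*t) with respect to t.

(-27*t**4 - 144*t**3 - 117*t**2 + 3*t + 55)*exp(-3*t)/81 + C

Use integration by parts with u = t**4 + 4*t**3 - t**2 - 3*t - 2, dv = exp(-3*t) dt, so v = -exp(-3*t)/3.
Apply parts 4 times (tabular method): alternate signs, differentiate u down to 0, integrate dv up.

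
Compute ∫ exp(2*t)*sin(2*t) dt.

exp(2*t)*sin(2*t)/4 - exp(2*t)*cos(2*t)/4 + C

Let I denote the integral. Integrate by parts with u = sin(2*t), dv = exp(2*t) dt, so v = exp(2*t)/2: I = exp(2*t)*sin(2*t)/2 − ∫ exp(2*t)*cos(2*t) dt.
Apply parts again with u = cos(2*t), dv = exp(2*t) dt: ∫ exp(2*t)*cos(2*t) dt = exp(2*t)*cos(2*t)/2 + I. Substituting back brings back I: I = exp(2*t)*sin(2*t)/2 - exp(2*t)*cos(2*t)/2 − I.
Solving for I: (1 + 1)·I equals the remaining terms, so I = (1/2)·(exp(2*t)*sin(2*t)/2 - exp(2*t)*cos(2*t)/2).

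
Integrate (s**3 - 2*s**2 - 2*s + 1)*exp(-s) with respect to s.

Use integration by parts with u = s**3 - 2*s**2 - 2*s + 1, dv = exp(-s) ds, so v = -exp(-s).
Apply parts 3 times (tabular method): alternate signs, differentiate u down to 0, integrate dv up.

(-s**3 - s**2 - 1)*exp(-s) + C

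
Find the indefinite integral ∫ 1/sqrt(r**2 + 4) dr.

log(r + sqrt(r**2 + 4)) + C

Substitute r = 2·tan(θ), so dr = 2·sec(θ)^2 dθ and the radical becomes sqrt(r**2 + 4) = 2·sec(θ) by the Pythagorean identity.
Integrate the resulting trig expression in θ, then back-substitute tan(θ) = r/2, sec(θ) = sqrt(r**2 + 4)/2 (absorbing any constant into C).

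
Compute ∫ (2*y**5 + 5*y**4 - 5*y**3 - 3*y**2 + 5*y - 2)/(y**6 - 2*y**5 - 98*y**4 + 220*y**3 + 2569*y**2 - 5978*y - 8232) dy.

21895*log(y - 7)/2352 - 10436*log(y - 6)/1183 + 1489*log(y - 4)/1815 + log(y + 1)/5040 + 6240076*log(y + 7)/9018009 + 10039/(6006*y + 42042) + C

Factor the denominator: (y - 7)*(y - 6)*(y - 4)*(y + 1)*(y + 7)**2.
Partial-fraction decomposition: 6240076/(9018009*(y + 7)) - 10039/(6006*(y + 7)**2) + 1/(5040*(y + 1)) + 1489/(1815*(y - 4)) - 10436/(1183*(y - 6)) + 21895/(2352*(y - 7)).
Integrate each term; A/(y−a) gives A·log|y−a|; A/(y−a)² gives −A/(y−a).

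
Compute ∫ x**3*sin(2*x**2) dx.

-x**2*cos(2*x**2)/4 + sin(2*x**2)/8 + C

Let u = x², du = 2x dx; rewrite as (1/2)∫ u^1·sin(2u) du.
Now integrate by parts 1 time.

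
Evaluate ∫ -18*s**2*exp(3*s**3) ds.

-2*exp(3*s**3) + C

Let u = 3*s**3, so du = (9*s**2) ds.
Rewriting, the integral becomes -2·∫ e^u du = -2·e^u.
Substituting back, u = 3*s**3.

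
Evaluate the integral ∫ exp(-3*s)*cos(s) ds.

exp(-3*s)*sin(s)/10 - 3*exp(-3*s)*cos(s)/10 + C

Let I denote the integral. Integrate by parts with u = cos(s), dv = exp(-3*s) ds, so v = -exp(-3*s)/3: I = -exp(-3*s)*cos(s)/3 − (1/3)·∫ exp(-3*s)*sin(s) ds.
Apply parts again with u = sin(s), dv = exp(-3*s) ds: ∫ exp(-3*s)*sin(s) ds = -exp(-3*s)*sin(s)/3 + (1/3)·I. Substituting back brings back I: I = exp(-3*s)*sin(s)/9 - exp(-3*s)*cos(s)/3 − (1/9)·I.
Solving for I: (1 + 1/9)·I equals the remaining terms, so I = (9/10)·(exp(-3*s)*sin(s)/9 - exp(-3*s)*cos(s)/3).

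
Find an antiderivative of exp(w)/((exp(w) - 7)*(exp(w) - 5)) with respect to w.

log(exp(w) - 7)/2 - log(exp(w) - 5)/2 + C

Let u = e^w, du = e^w dw.
The integral becomes ∫ du/((u-5)(u-7)); decompose into partial fractions.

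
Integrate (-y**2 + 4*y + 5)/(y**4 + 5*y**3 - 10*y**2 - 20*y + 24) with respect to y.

Factor the denominator: (y - 2)*(y - 1)*(y + 2)*(y + 6).
Partial-fraction decomposition: 55/(224*(y + 6)) - 7/(48*(y + 2)) - 8/(21*(y - 1)) + 9/(32*(y - 2)).
Integrate each term: A/(y−a) contributes A·log|y−a|.

9*log(y - 2)/32 - 8*log(y - 1)/21 - 7*log(y + 2)/48 + 55*log(y + 6)/224 + C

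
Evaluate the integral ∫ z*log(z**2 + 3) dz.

z**2*log(z**2 + 3)/2 - z**2/2 + 3*log(z**2 + 3)/2 + C

Let u = z**2 + 3, so du = (2*z) dz.
The integral becomes (1/2)·∫ log(u) du; integrate by parts with u′=log(u), dv′=du.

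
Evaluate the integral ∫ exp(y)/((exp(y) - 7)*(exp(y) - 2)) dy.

Let u = e^y, du = e^y dy.
The integral becomes ∫ du/((u-7)(u-2)); decompose into partial fractions.

log(exp(y) - 7)/5 - log(exp(y) - 2)/5 + C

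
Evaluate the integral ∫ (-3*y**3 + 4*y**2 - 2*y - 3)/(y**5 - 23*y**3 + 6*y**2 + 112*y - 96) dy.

Factor the denominator: (y - 4)*(y - 2)*(y - 1)*(y + 3)*(y + 4).
Partial-fraction decomposition: 87/(80*(y + 4)) - 6/(7*(y + 3)) - 1/(15*(y - 1)) + 1/(4*(y - 2)) - 139/(336*(y - 4)).
Integrate each term: A/(y−a) contributes A·log|y−a|.

-139*log(y - 4)/336 + log(y - 2)/4 - log(y - 1)/15 - 6*log(y + 3)/7 + 87*log(y + 4)/80 + C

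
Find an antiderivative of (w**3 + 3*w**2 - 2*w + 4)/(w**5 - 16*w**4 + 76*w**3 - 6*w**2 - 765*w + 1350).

316*log(w - 6)/27 - 703*log(w - 5)/64 - 13*log(w - 3)/18 + 5*log(w + 3)/1728 + 97/(8*w - 40) + C

Factor the denominator: (w - 6)*(w - 5)**2*(w - 3)*(w + 3).
Partial-fraction decomposition: 5/(1728*(w + 3)) - 13/(18*(w - 3)) - 703/(64*(w - 5)) - 97/(8*(w - 5)**2) + 316/(27*(w - 6)).
Integrate each term; A/(w−a) gives A·log|w−a|; A/(w−a)² gives −A/(w−a).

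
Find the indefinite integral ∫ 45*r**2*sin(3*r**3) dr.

-5*cos(3*r**3) + C

Let u = 3*r**3, so du = (9*r**2) dr.
Rewriting, the integral becomes 5·∫ sin(u) du = 5·-cos(u).
Substituting back, u = 3*r**3.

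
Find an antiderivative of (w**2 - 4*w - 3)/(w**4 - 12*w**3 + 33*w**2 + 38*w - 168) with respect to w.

-3*log(w - 3)/10 - log(w + 2)/30 + log(w**2 - 11*w + 28)/6 + C

Factor the denominator: (w - 7)*(w - 4)*(w - 3)*(w + 2).
Partial-fraction decomposition: -1/(30*(w + 2)) - 3/(10*(w - 3)) + 1/(6*(w - 4)) + 1/(6*(w - 7)).
Integrate each term: A/(w−a) contributes A·log|w−a|.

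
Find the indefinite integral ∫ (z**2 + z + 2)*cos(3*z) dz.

Use integration by parts with u = z**2 + z + 2, dv = cos(3*z) dz, so v = sin(3*z)/3.
Apply parts 2 times (tabular method): alternate signs, differentiate u down to 0, integrate dv up.

z**2*sin(3*z)/3 + z*sin(3*z)/3 + 2*z*cos(3*z)/9 + 16*sin(3*z)/27 + cos(3*z)/9 + C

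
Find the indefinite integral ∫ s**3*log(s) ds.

Use integration by parts with u = log(s), dv = s**3 ds.
Then du = 1/s ds and v = s**4/4.

s**4*log(s)/4 - s**4/16 + C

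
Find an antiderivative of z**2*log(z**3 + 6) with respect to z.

z**3*log(z**3 + 6)/3 - z**3/3 + 2*log(z**3 + 6) + C

Let u = z**3 + 6, so du = (3*z**2) dz.
The integral becomes (1/3)·∫ log(u) du; integrate by parts with u′=log(u), dv′=du.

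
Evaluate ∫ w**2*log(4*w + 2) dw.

Use integration by parts with u = log(4*w + 2), dv = w**2 dw.
Then du = 4/(4*w + 2) dw and v = w**3/3.

w**3*log(4*w + 2)/3 - w**3/9 + w**2/12 - w/12 + log(2*w + 1)/24 + C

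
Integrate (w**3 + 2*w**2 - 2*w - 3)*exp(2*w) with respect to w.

(4*w**3 + 2*w**2 - 10*w - 7)*exp(2*w)/8 + C

Use integration by parts with u = w**3 + 2*w**2 - 2*w - 3, dv = exp(2*w) dw, so v = exp(2*w)/2.
Apply parts 3 times (tabular method): alternate signs, differentiate u down to 0, integrate dv up.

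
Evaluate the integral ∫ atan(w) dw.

Use integration by parts with u = arctan(w), dv = dw.
Then du = 1/(w**2 + 1) dw.

w*atan(w) - log(w**2 + 1)/2 + C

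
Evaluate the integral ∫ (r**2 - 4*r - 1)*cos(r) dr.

Use integration by parts with u = r**2 - 4*r - 1, dv = cos(r) dr, so v = sin(r).
Apply parts 2 times (tabular method): alternate signs, differentiate u down to 0, integrate dv up.

r**2*sin(r) - 4*r*sin(r) + 2*r*cos(r) - 3*sin(r) - 4*cos(r) + C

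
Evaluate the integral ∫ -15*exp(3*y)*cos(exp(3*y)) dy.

-5*sin(exp(3*y)) + C

Let u = exp(3*y), so du = (3*exp(3*y)) dy.
Rewriting, the integral becomes -5·∫ cos(u) du = -5·sin(u).
Substituting back, u = exp(3*y).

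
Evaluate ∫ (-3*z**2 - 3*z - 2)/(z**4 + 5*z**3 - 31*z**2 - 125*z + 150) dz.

Factor the denominator: (z - 5)*(z - 1)*(z + 5)*(z + 6).
Partial-fraction decomposition: 92/(77*(z + 6)) - 31/(30*(z + 5)) + 1/(21*(z - 1)) - 23/(110*(z - 5)).
Integrate each term: A/(z−a) contributes A·log|z−a|.

-23*log(z - 5)/110 + log(z - 1)/21 - 31*log(z + 5)/30 + 92*log(z + 6)/77 + C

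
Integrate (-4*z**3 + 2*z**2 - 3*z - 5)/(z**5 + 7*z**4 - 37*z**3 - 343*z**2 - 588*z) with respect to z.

5*log(z)/588 - 65*log(z - 7)/539 + 13*log(z + 3)/12 - 295*log(z + 4)/132 + 743*log(z + 7)/588 + C

Factor the denominator: z*(z - 7)*(z + 3)*(z + 4)*(z + 7).
Partial-fraction decomposition: 743/(588*(z + 7)) - 295/(132*(z + 4)) + 13/(12*(z + 3)) - 65/(539*(z - 7)) + 5/(588*z).
Integrate each term: A/(z−a) contributes A·log|z−a|.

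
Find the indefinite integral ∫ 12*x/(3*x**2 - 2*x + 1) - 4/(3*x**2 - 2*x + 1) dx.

Let u = 3*x**2 - 2*x + 1, so du = (6*x - 2) dx.
Rewriting, the integral becomes 2·∫ 1/u du = 2·log(u).
Substituting back, u = 3*x**2 - 2*x + 1.

2*log(3*x**2 - 2*x + 1) + C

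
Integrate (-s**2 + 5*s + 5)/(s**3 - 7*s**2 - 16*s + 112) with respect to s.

-3*log(s - 7)/11 - 3*log(s - 4)/8 - 31*log(s + 4)/88 + C

Factor the denominator: (s - 7)*(s - 4)*(s + 4).
Partial-fraction decomposition: -31/(88*(s + 4)) - 3/(8*(s - 4)) - 3/(11*(s - 7)).
Integrate each term: A/(s−a) contributes A·log|s−a|.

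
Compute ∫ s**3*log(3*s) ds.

Use integration by parts with u = log(3*s), dv = s**3 ds.
Then du = 1/s ds and v = s**4/4.

s**4*(log(s) + log(3))/4 - s**4/16 + C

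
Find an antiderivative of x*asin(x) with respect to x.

x**2*asin(x)/2 + x*sqrt(-x**2 + 1)/4 - asin(x)/4 + C

Use integration by parts with u = arcsin(x), dv = x dx.
Then du = 1/sqrt(-x**2 + 1) dx.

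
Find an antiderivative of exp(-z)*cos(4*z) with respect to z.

4*exp(-z)*sin(4*z)/17 - exp(-z)*cos(4*z)/17 + C

Let I denote the integral. Integrate by parts with u = cos(4*z), dv = exp(-z) dz, so v = -exp(-z): I = -exp(-z)*cos(4*z) − 4·∫ exp(-z)*sin(4*z) dz.
Apply parts again with u = sin(4*z), dv = exp(-z) dz: ∫ exp(-z)*sin(4*z) dz = -exp(-z)*sin(4*z) + 4·I. Substituting back brings back I: I = 4*exp(-z)*sin(4*z) - exp(-z)*cos(4*z) − 16·I.
Solving for I: (1 + 16)·I equals the remaining terms, so I = (1/17)·(4*exp(-z)*sin(4*z) - exp(-z)*cos(4*z)).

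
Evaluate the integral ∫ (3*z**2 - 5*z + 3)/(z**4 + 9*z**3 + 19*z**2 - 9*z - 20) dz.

Factor the denominator: (z - 1)*(z + 1)*(z + 4)*(z + 5).
Partial-fraction decomposition: -103/(24*(z + 5)) + 71/(15*(z + 4)) - 11/(24*(z + 1)) + 1/(60*(z - 1)).
Integrate each term: A/(z−a) contributes A·log|z−a|.

log(z - 1)/60 - 11*log(z + 1)/24 + 71*log(z + 4)/15 - 103*log(z + 5)/24 + C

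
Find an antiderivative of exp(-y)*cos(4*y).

4*exp(-y)*sin(4*y)/17 - exp(-y)*cos(4*y)/17 + C

Let I denote the integral. Integrate by parts with u = cos(4*y), dv = exp(-y) dy, so v = -exp(-y): I = -exp(-y)*cos(4*y) − 4·∫ exp(-y)*sin(4*y) dy.
Apply parts again with u = sin(4*y), dv = exp(-y) dy: ∫ exp(-y)*sin(4*y) dy = -exp(-y)*sin(4*y) + 4·I. Substituting back brings back I: I = 4*exp(-y)*sin(4*y) - exp(-y)*cos(4*y) − 16·I.
Solving for I: (1 + 16)·I equals the remaining terms, so I = (1/17)·(4*exp(-y)*sin(4*y) - exp(-y)*cos(4*y)).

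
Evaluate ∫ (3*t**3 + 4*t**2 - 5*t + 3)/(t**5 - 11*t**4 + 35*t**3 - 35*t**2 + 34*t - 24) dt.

Factor the denominator: (t - 6)*(t - 4)*(t - 1)*(t**2 + 1).
Partial-fraction decomposition: (137*t - 251)/(1258*(t**2 + 1)) + 1/(6*(t - 1)) - 239/(102*(t - 4)) + 153/(74*(t - 6)).
Integrate each term; A/(t−a) gives A·log|t−a|; the (Bt+D)/(t²+p²) term gives a log and an atan.

153*log(t - 6)/74 - 239*log(t - 4)/102 + log(t - 1)/6 + 137*log(t**2 + 1)/2516 - 251*atan(t)/1258 + C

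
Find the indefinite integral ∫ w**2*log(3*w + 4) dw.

Use integration by parts with u = log(3*w + 4), dv = w**2 dw.
Then du = 3/(3*w + 4) dw and v = w**3/3.

w**3*log(3*w + 4)/3 - w**3/9 + 2*w**2/9 - 16*w/27 + 64*log(3*w + 4)/81 + C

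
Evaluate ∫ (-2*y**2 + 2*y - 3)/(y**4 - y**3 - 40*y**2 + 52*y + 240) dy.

Factor the denominator: (y - 5)*(y - 4)*(y + 2)*(y + 6).
Partial-fraction decomposition: 87/(440*(y + 6)) - 5/(56*(y + 2)) + 9/(20*(y - 4)) - 43/(77*(y - 5)).
Integrate each term: A/(y−a) contributes A·log|y−a|.

-43*log(y - 5)/77 + 9*log(y - 4)/20 - 5*log(y + 2)/56 + 87*log(y + 6)/440 + C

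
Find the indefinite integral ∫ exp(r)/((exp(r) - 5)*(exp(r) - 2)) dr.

log(exp(r) - 5)/3 - log(exp(r) - 2)/3 + C

Let u = e^r, du = e^r dr.
The integral becomes ∫ du/((u-2)(u-5)); decompose into partial fractions.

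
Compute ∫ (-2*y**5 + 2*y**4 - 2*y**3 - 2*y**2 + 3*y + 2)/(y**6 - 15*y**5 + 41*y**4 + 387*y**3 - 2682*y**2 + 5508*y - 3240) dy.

Factor the denominator: (y - 6)**2*(y - 5)*(y - 3)*(y - 1)*(y + 6).
Partial-fraction decomposition: -2311/(12474*(y + 6)) + 1/(1400*(y - 1)) + 385/(324*(y - 3)) - 5283/(88*(y - 5)) + 76991/(1350*(y - 6)) - 3361/(45*(y - 6)**2).
Integrate each term; A/(y−a) gives A·log|y−a|; A/(y−a)² gives −A/(y−a).

76991*log(y - 6)/1350 - 5283*log(y - 5)/88 + 385*log(y - 3)/324 + log(y - 1)/1400 - 2311*log(y + 6)/12474 + 3361/(45*y - 270) + C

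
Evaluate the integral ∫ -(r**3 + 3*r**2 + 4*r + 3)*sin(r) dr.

Use integration by parts with u = r**3 + 3*r**2 + 4*r + 3, dv = -sin(r) dr, so v = cos(r).
Apply parts 3 times (tabular method): alternate signs, differentiate u down to 0, integrate dv up.

r**3*cos(r) - 3*r**2*sin(r) + 3*r**2*cos(r) - 6*r*sin(r) - 2*r*cos(r) + 2*sin(r) - 3*cos(r) + C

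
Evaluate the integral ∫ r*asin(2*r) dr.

Use integration by parts with u = arcsin(2*r), dv = r dr.
Then du = 2/sqrt(-4*r**2 + 1) dr.

r**2*asin(2*r)/2 + r*sqrt(-4*r**2 + 1)/8 - asin(2*r)/16 + C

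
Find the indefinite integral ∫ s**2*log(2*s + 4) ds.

Use integration by parts with u = log(2*s + 4), dv = s**2 ds.
Then du = 2/(2*s + 4) ds and v = s**3/3.

s**3*log(2*s + 4)/3 - s**3/9 + s**2/3 - 4*s/3 + 8*log(s + 2)/3 + C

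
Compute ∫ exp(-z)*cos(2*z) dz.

Let I denote the integral. Integrate by parts with u = cos(2*z), dv = exp(-z) dz, so v = -exp(-z): I = -exp(-z)*cos(2*z) − 2·∫ exp(-z)*sin(2*z) dz.
Apply parts again with u = sin(2*z), dv = exp(-z) dz: ∫ exp(-z)*sin(2*z) dz = -exp(-z)*sin(2*z) + 2·I. Substituting back brings back I: I = 2*exp(-z)*sin(2*z) - exp(-z)*cos(2*z) − 4·I.
Solving for I: (1 + 4)·I equals the remaining terms, so I = (1/5)·(2*exp(-z)*sin(2*z) - exp(-z)*cos(2*z)).

2*exp(-z)*sin(2*z)/5 - exp(-z)*cos(2*z)/5 + C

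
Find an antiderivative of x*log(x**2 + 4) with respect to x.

Let u = x**2 + 4, so du = (2*x) dx.
The integral becomes (1/2)·∫ log(u) du; integrate by parts with u′=log(u), dv′=du.

x**2*log(x**2 + 4)/2 - x**2/2 + 2*log(x**2 + 4) + C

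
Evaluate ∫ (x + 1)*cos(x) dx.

Use integration by parts with u = x + 1, dv = cos(x) dx, so v = sin(x).
Apply parts 1 times (tabular method): alternate signs, differentiate u down to 0, integrate dv up.

x*sin(x) + sin(x) + cos(x) + C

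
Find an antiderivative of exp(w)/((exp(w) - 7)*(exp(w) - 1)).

log(exp(w) - 7)/6 - log(exp(w) - 1)/6 + C

Let u = e^w, du = e^w dw.
The integral becomes ∫ du/((u-1)(u-7)); decompose into partial fractions.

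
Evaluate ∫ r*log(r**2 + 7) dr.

Let u = r**2 + 7, so du = (2*r) dr.
The integral becomes (1/2)·∫ log(u) du; integrate by parts with u′=log(u), dv′=du.

r**2*log(r**2 + 7)/2 - r**2/2 + 7*log(r**2 + 7)/2 + C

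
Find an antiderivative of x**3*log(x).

Use integration by parts with u = log(x), dv = x**3 dx.
Then du = 1/x dx and v = x**4/4.

x**4*log(x)/4 - x**4/16 + C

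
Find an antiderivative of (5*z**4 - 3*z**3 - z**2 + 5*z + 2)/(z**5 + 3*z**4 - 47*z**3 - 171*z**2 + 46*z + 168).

Factor the denominator: (z - 7)*(z - 1)*(z + 1)*(z + 4)*(z + 6).
Partial-fraction decomposition: 3532/(455*(z + 6)) - 719/(165*(z + 4)) + 1/(60*(z + 1)) - 2/(105*(z - 1)) + 2741/(1716*(z - 7)).
Integrate each term: A/(z−a) contributes A·log|z−a|.

2741*log(z - 7)/1716 - 2*log(z - 1)/105 + log(z + 1)/60 - 719*log(z + 4)/165 + 3532*log(z + 6)/455 + C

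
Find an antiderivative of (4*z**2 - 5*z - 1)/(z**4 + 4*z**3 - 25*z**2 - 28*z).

Factor the denominator: z*(z - 4)*(z + 1)*(z + 7).
Partial-fraction decomposition: -115/(231*(z + 7)) + 4/(15*(z + 1)) + 43/(220*(z - 4)) + 1/(28*z).
Integrate each term: A/(z−a) contributes A·log|z−a|.

log(z)/28 + 43*log(z - 4)/220 + 4*log(z + 1)/15 - 115*log(z + 7)/231 + C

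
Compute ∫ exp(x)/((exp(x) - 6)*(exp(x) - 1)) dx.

Let u = e^x, du = e^x dx.
The integral becomes ∫ du/((u-6)(u-1)); decompose into partial fractions.

log(exp(x) - 6)/5 - log(exp(x) - 1)/5 + C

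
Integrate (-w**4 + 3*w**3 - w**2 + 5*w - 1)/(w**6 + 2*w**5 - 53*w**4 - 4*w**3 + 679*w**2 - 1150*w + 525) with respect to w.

-251*log(w - 5)/3840 - log(w - 3)/128 + 247*log(w - 1)/9216 - 1051*log(w + 5)/5760 + 703*log(w + 7)/3072 - 5/(384*w - 384) + C

Factor the denominator: (w - 5)*(w - 3)*(w - 1)**2*(w + 5)*(w + 7).
Partial-fraction decomposition: 703/(3072*(w + 7)) - 1051/(5760*(w + 5)) + 247/(9216*(w - 1)) + 5/(384*(w - 1)**2) - 1/(128*(w - 3)) - 251/(3840*(w - 5)).
Integrate each term; A/(w−a) gives A·log|w−a|; A/(w−a)² gives −A/(w−a).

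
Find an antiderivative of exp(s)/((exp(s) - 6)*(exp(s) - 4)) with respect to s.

Let u = e^s, du = e^s ds.
The integral becomes ∫ du/((u-4)(u-6)); decompose into partial fractions.

log(exp(s) - 6)/2 - log(exp(s) - 4)/2 + C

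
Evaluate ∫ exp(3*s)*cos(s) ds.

exp(3*s)*sin(s)/10 + 3*exp(3*s)*cos(s)/10 + C

Let I denote the integral. Integrate by parts with u = cos(s), dv = exp(3*s) ds, so v = exp(3*s)/3: I = exp(3*s)*cos(s)/3 + (1/3)·∫ exp(3*s)*sin(s) ds.
Apply parts again with u = sin(s), dv = exp(3*s) ds: ∫ exp(3*s)*sin(s) ds = exp(3*s)*sin(s)/3 − (1/3)·I. Substituting back brings back I: I = exp(3*s)*sin(s)/9 + exp(3*s)*cos(s)/3 − (1/9)·I.
Solving for I: (1 + 1/9)·I equals the remaining terms, so I = (9/10)·(exp(3*s)*sin(s)/9 + exp(3*s)*cos(s)/3).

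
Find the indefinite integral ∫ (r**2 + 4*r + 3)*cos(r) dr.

Use integration by parts with u = r**2 + 4*r + 3, dv = cos(r) dr, so v = sin(r).
Apply parts 2 times (tabular method): alternate signs, differentiate u down to 0, integrate dv up.

r**2*sin(r) + 4*r*sin(r) + 2*r*cos(r) + sin(r) + 4*cos(r) + C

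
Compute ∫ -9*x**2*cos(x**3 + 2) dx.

Let u = x**3 + 2, so du = (3*x**2) dx.
Rewriting, the integral becomes -3·∫ cos(u) du = -3·sin(u).
Substituting back, u = x**3 + 2.

-3*sin(x**3 + 2) + C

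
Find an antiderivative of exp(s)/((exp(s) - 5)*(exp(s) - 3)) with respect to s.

Let u = e^s, du = e^s ds.
The integral becomes ∫ du/((u-5)(u-3)); decompose into partial fractions.

log(exp(s) - 5)/2 - log(exp(s) - 3)/2 + C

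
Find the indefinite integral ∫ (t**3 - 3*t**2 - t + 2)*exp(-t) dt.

(-t**3 + t - 1)*exp(-t) + C

Use integration by parts with u = t**3 - 3*t**2 - t + 2, dv = exp(-t) dt, so v = -exp(-t).
Apply parts 3 times (tabular method): alternate signs, differentiate u down to 0, integrate dv up.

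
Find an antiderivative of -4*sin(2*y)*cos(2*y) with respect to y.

Let u = sin(2*y), so du = (2*cos(2*y)) dy.
Rewriting, the integral becomes -2·∫ u^1 du = -2·u^2/2.
Substituting back, u = sin(2*y).

-sin(2*y)**2 + C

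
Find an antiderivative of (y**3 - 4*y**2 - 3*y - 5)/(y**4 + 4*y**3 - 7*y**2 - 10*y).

Factor the denominator: y*(y - 2)*(y + 1)*(y + 5).
Partial-fraction decomposition: 43/(28*(y + 5)) - 7/(12*(y + 1)) - 19/(42*(y - 2)) + 1/(2*y).
Integrate each term: A/(y−a) contributes A·log|y−a|.

log(y)/2 - 19*log(y - 2)/42 - 7*log(y + 1)/12 + 43*log(y + 5)/28 + C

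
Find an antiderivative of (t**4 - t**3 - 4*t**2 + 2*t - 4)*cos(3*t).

t**4*sin(3*t)/3 - t**3*sin(3*t)/3 + 4*t**3*cos(3*t)/9 - 16*t**2*sin(3*t)/9 - t**2*cos(3*t)/3 + 8*t*sin(3*t)/9 - 32*t*cos(3*t)/27 - 76*sin(3*t)/81 + 8*cos(3*t)/27 + C

Use integration by parts with u = t**4 - t**3 - 4*t**2 + 2*t - 4, dv = cos(3*t) dt, so v = sin(3*t)/3.
Apply parts 4 times (tabular method): alternate signs, differentiate u down to 0, integrate dv up.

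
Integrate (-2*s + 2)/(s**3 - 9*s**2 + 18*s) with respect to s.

log(s)/9 - 5*log(s - 6)/9 + 4*log(s - 3)/9 + C

Factor the denominator: s*(s - 6)*(s - 3).
Partial-fraction decomposition: 4/(9*(s - 3)) - 5/(9*(s - 6)) + 1/(9*s).
Integrate each term: A/(s−a) contributes A·log|s−a|.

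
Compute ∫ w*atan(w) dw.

w**2*atan(w)/2 - w/2 + atan(w)/2 + C

Use integration by parts with u = arctan(w), dv = w dw.
Then du = 1/(w**2 + 1) dw.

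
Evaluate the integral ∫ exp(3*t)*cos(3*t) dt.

exp(3*t)*sin(3*t)/6 + exp(3*t)*cos(3*t)/6 + C

Let I denote the integral. Integrate by parts with u = cos(3*t), dv = exp(3*t) dt, so v = exp(3*t)/3: I = exp(3*t)*cos(3*t)/3 + ∫ exp(3*t)*sin(3*t) dt.
Apply parts again with u = sin(3*t), dv = exp(3*t) dt: ∫ exp(3*t)*sin(3*t) dt = exp(3*t)*sin(3*t)/3 − I. Substituting back brings back I: I = exp(3*t)*sin(3*t)/3 + exp(3*t)*cos(3*t)/3 − I.
Solving for I: (1 + 1)·I equals the remaining terms, so I = (1/2)·(exp(3*t)*sin(3*t)/3 + exp(3*t)*cos(3*t)/3).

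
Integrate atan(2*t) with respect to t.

Use integration by parts with u = arctan(2*t), dv = dt.
Then du = 2/(4*t**2 + 1) dt.

t*atan(2*t) - log(4*t**2 + 1)/4 + C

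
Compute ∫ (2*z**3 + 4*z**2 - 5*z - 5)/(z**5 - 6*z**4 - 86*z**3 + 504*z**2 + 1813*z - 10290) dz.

Factor the denominator: (z - 7)**2*(z - 5)*(z + 6)*(z + 7).
Partial-fraction decomposition: -115/(588*(z + 7)) + 263/(1859*(z + 6)) + 20/(33*(z - 5)) - 18283/(33124*(z - 7)) + 421/(182*(z - 7)**2).
Integrate each term; A/(z−a) gives A·log|z−a|; A/(z−a)² gives −A/(z−a).

-18283*log(z - 7)/33124 + 20*log(z - 5)/33 + 263*log(z + 6)/1859 - 115*log(z + 7)/588 - 421/(182*z - 1274) + C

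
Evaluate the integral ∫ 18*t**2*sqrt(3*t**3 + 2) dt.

4*(3*t**3 + 2)**(3/2)/3 + C

Let u = 3*t**3 + 2, so du = (9*t**2) dt.
Rewriting, the integral becomes 2·∫ √u du = 2·(2/3)u^(3/2).
Substituting back, u = 3*t**3 + 2.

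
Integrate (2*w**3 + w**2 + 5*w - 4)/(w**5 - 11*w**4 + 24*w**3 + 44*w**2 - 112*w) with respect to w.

log(w)/28 + 766*log(w - 7)/945 - 10*log(w - 4)/9 + 13*log(w - 2)/40 - 13*log(w + 2)/216 + C

Factor the denominator: w*(w - 7)*(w - 4)*(w - 2)*(w + 2).
Partial-fraction decomposition: -13/(216*(w + 2)) + 13/(40*(w - 2)) - 10/(9*(w - 4)) + 766/(945*(w - 7)) + 1/(28*w).
Integrate each term: A/(w−a) contributes A·log|w−a|.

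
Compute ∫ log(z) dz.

Use integration by parts with u = log(z), dv = dz.
Then du = 1/z dz and v = z.

z*log(z) - z + C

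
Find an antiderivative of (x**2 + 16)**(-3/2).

x/(16*sqrt(x**2 + 16)) + C

Substitute x = 4·tan(θ), so dx = 4·sec(θ)^2 dθ and the radical becomes sqrt(x**2 + 16) = 4·sec(θ) by the Pythagorean identity.
Integrate the resulting trig expression in θ, then back-substitute tan(θ) = x/4, sec(θ) = sqrt(x**2 + 16)/4 (absorbing any constant into C).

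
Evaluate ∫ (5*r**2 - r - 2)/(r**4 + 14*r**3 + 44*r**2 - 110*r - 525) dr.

Factor the denominator: (r - 3)*(r + 5)**2*(r + 7).
Partial-fraction decomposition: -25/(4*(r + 7)) + 99/(16*(r + 5)) - 8/(r + 5)**2 + 1/(16*(r - 3)).
Integrate each term; A/(r−a) gives A·log|r−a|; A/(r−a)² gives −A/(r−a).

log(r - 3)/16 + 99*log(r + 5)/16 - 25*log(r + 7)/4 + 8/(r + 5) + C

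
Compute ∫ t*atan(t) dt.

t**2*atan(t)/2 - t/2 + atan(t)/2 + C

Use integration by parts with u = arctan(t), dv = t dt.
Then du = 1/(t**2 + 1) dt.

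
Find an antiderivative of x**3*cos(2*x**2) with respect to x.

x**2*sin(2*x**2)/4 + cos(2*x**2)/8 + C

Let u = x², du = 2x dx; rewrite as (1/2)∫ u^1·cos(2u) du.
Now integrate by parts 1 time.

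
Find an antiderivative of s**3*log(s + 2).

Use integration by parts with u = log(s + 2), dv = s**3 ds.
Then du = 1/(s + 2) ds and v = s**4/4.

s**4*log(s + 2)/4 - s**4/16 + s**3/6 - s**2/2 + 2*s - 4*log(s + 2) + C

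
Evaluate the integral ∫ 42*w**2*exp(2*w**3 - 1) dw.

Let u = 2*w**3 - 1, so du = (6*w**2) dw.
Rewriting, the integral becomes 7·∫ e^u du = 7·e^u.
Substituting back, u = 2*w**3 - 1.

7*exp(2*w**3 - 1) + C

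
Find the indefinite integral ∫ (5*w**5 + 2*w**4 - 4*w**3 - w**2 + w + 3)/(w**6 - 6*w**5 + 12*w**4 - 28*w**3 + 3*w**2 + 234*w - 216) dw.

Factor the denominator: (w - 4)*(w - 3)*(w - 1)*(w + 2)*(w**2 + 9).
Partial-fraction decomposition: -(11*w - 5391)/(975*(w**2 + 9)) + 11/(130*(w + 2)) + 1/(30*(w - 1)) - 211/(30*(w - 3)) + 1789/(150*(w - 4)).
Integrate each term; A/(w−a) gives A·log|w−a|; the (Bw+D)/(w²+p²) term gives a log and an atan.

1789*log(w - 4)/150 - 211*log(w - 3)/30 + log(w - 1)/30 + 11*log(w + 2)/130 - 11*log(w**2 + 9)/1950 + 599*atan(w/3)/325 + C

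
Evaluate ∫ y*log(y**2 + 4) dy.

Let u = y**2 + 4, so du = (2*y) dy.
The integral becomes (1/2)·∫ log(u) du; integrate by parts with u′=log(u), dv′=du.

y**2*log(y**2 + 4)/2 - y**2/2 + 2*log(y**2 + 4) + C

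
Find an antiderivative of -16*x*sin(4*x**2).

Let u = 4*x**2, so du = (8*x) dx.
Rewriting, the integral becomes -2·∫ sin(u) du = -2·-cos(u).
Substituting back, u = 4*x**2.

2*cos(4*x**2) + C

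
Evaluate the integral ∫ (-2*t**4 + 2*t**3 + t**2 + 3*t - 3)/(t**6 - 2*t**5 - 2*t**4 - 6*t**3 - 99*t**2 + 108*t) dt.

Factor the denominator: t*(t - 4)*(t - 1)*(t + 3)*(t**2 + 9).
Partial-fraction decomposition: (28*t - 393)/(450*(t**2 + 9)) + 73/(504*(t + 3)) - 1/(120*(t - 1)) - 359/(2100*(t - 4)) - 1/(36*t).
Integrate each term; A/(t−a) gives A·log|t−a|; the (Bt+D)/(t²+p²) term gives a log and an atan.

-log(t)/36 - 359*log(t - 4)/2100 - log(t - 1)/120 + 73*log(t + 3)/504 + 7*log(t**2 + 9)/225 - 131*atan(t/3)/450 + C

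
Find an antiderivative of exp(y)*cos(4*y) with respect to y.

Let I denote the integral. Integrate by parts with u = cos(4*y), dv = exp(y) dy, so v = exp(y): I = exp(y)*cos(4*y) + 4·∫ exp(y)*sin(4*y) dy.
Apply parts again with u = sin(4*y), dv = exp(y) dy: ∫ exp(y)*sin(4*y) dy = exp(y)*sin(4*y) − 4·I. Substituting back brings back I: I = 4*exp(y)*sin(4*y) + exp(y)*cos(4*y) − 16·I.
Solving for I: (1 + 16)·I equals the remaining terms, so I = (1/17)·(4*exp(y)*sin(4*y) + exp(y)*cos(4*y)).

4*exp(y)*sin(4*y)/17 + exp(y)*cos(4*y)/17 + C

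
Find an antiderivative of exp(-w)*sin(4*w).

Let I denote the integral. Integrate by parts with u = sin(4*w), dv = exp(-w) dw, so v = -exp(-w): I = -exp(-w)*sin(4*w) + 4·∫ exp(-w)*cos(4*w) dw.
Apply parts again with u = cos(4*w), dv = exp(-w) dw: ∫ exp(-w)*cos(4*w) dw = -exp(-w)*cos(4*w) − 4·I. Substituting back brings back I: I = -exp(-w)*sin(4*w) - 4*exp(-w)*cos(4*w) − 16·I.
Solving for I: (1 + 16)·I equals the remaining terms, so I = (1/17)·(-exp(-w)*sin(4*w) - 4*exp(-w)*cos(4*w)).

-exp(-w)*sin(4*w)/17 - 4*exp(-w)*cos(4*w)/17 + C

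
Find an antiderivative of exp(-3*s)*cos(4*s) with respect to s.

4*exp(-3*s)*sin(4*s)/25 - 3*exp(-3*s)*cos(4*s)/25 + C

Let I denote the integral. Integrate by parts with u = cos(4*s), dv = exp(-3*s) ds, so v = -exp(-3*s)/3: I = -exp(-3*s)*cos(4*s)/3 − (4/3)·∫ exp(-3*s)*sin(4*s) ds.
Apply parts again with u = sin(4*s), dv = exp(-3*s) ds: ∫ exp(-3*s)*sin(4*s) ds = -exp(-3*s)*sin(4*s)/3 + (4/3)·I. Substituting back brings back I: I = 4*exp(-3*s)*sin(4*s)/9 - exp(-3*s)*cos(4*s)/3 − (16/9)·I.
Solving for I: (1 + 16/9)·I equals the remaining terms, so I = (9/25)·(4*exp(-3*s)*sin(4*s)/9 - exp(-3*s)*cos(4*s)/3).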